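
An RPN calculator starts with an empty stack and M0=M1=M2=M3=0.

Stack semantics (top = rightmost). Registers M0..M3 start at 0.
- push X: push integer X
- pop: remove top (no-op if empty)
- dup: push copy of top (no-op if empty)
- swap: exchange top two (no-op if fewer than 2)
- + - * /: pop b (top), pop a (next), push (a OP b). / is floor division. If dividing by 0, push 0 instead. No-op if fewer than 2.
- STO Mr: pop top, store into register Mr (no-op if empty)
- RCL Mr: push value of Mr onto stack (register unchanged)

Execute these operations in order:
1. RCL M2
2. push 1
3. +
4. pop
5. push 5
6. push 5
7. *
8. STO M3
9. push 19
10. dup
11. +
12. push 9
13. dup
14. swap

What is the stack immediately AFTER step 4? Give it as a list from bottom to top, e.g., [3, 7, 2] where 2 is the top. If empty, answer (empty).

After op 1 (RCL M2): stack=[0] mem=[0,0,0,0]
After op 2 (push 1): stack=[0,1] mem=[0,0,0,0]
After op 3 (+): stack=[1] mem=[0,0,0,0]
After op 4 (pop): stack=[empty] mem=[0,0,0,0]

(empty)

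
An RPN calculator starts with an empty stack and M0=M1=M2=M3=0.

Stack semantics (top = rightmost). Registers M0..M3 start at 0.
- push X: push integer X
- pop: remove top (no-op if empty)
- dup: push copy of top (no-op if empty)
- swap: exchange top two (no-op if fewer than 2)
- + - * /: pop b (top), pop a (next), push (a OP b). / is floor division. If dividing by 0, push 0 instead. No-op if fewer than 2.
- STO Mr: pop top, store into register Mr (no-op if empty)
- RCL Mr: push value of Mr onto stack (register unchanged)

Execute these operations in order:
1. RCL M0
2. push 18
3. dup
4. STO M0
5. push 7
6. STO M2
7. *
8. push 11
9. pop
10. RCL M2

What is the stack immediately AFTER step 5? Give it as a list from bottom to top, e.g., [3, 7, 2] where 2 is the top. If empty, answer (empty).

After op 1 (RCL M0): stack=[0] mem=[0,0,0,0]
After op 2 (push 18): stack=[0,18] mem=[0,0,0,0]
After op 3 (dup): stack=[0,18,18] mem=[0,0,0,0]
After op 4 (STO M0): stack=[0,18] mem=[18,0,0,0]
After op 5 (push 7): stack=[0,18,7] mem=[18,0,0,0]

[0, 18, 7]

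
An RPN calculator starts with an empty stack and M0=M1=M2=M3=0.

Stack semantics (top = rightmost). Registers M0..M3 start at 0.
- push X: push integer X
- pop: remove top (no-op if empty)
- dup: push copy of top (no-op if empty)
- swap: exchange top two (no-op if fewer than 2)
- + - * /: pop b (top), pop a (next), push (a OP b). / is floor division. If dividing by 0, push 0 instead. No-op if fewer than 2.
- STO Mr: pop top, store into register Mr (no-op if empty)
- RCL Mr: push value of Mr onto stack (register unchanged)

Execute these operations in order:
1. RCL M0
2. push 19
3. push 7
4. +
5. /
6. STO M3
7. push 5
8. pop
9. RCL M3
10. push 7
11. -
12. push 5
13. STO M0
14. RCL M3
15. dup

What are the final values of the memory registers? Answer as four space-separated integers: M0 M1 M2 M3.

After op 1 (RCL M0): stack=[0] mem=[0,0,0,0]
After op 2 (push 19): stack=[0,19] mem=[0,0,0,0]
After op 3 (push 7): stack=[0,19,7] mem=[0,0,0,0]
After op 4 (+): stack=[0,26] mem=[0,0,0,0]
After op 5 (/): stack=[0] mem=[0,0,0,0]
After op 6 (STO M3): stack=[empty] mem=[0,0,0,0]
After op 7 (push 5): stack=[5] mem=[0,0,0,0]
After op 8 (pop): stack=[empty] mem=[0,0,0,0]
After op 9 (RCL M3): stack=[0] mem=[0,0,0,0]
After op 10 (push 7): stack=[0,7] mem=[0,0,0,0]
After op 11 (-): stack=[-7] mem=[0,0,0,0]
After op 12 (push 5): stack=[-7,5] mem=[0,0,0,0]
After op 13 (STO M0): stack=[-7] mem=[5,0,0,0]
After op 14 (RCL M3): stack=[-7,0] mem=[5,0,0,0]
After op 15 (dup): stack=[-7,0,0] mem=[5,0,0,0]

Answer: 5 0 0 0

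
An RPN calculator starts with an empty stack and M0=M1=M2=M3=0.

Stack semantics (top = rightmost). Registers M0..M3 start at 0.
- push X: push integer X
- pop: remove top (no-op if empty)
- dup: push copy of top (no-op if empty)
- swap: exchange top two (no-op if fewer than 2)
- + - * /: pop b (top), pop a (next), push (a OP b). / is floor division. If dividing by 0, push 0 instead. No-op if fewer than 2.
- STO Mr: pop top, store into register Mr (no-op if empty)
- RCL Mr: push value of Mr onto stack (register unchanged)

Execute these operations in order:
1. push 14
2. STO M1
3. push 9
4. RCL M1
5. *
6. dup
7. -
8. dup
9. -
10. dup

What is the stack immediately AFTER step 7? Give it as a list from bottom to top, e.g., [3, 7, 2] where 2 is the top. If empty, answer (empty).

After op 1 (push 14): stack=[14] mem=[0,0,0,0]
After op 2 (STO M1): stack=[empty] mem=[0,14,0,0]
After op 3 (push 9): stack=[9] mem=[0,14,0,0]
After op 4 (RCL M1): stack=[9,14] mem=[0,14,0,0]
After op 5 (*): stack=[126] mem=[0,14,0,0]
After op 6 (dup): stack=[126,126] mem=[0,14,0,0]
After op 7 (-): stack=[0] mem=[0,14,0,0]

[0]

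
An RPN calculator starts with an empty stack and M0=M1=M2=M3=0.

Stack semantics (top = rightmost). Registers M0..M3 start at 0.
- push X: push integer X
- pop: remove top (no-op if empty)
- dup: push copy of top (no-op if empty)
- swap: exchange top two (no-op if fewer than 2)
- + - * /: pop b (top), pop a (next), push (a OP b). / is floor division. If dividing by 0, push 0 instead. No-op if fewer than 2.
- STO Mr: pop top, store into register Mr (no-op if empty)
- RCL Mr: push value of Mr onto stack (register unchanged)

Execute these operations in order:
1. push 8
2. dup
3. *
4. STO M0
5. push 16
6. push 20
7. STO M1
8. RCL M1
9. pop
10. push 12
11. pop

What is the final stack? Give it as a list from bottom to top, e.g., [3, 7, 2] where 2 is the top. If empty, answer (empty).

After op 1 (push 8): stack=[8] mem=[0,0,0,0]
After op 2 (dup): stack=[8,8] mem=[0,0,0,0]
After op 3 (*): stack=[64] mem=[0,0,0,0]
After op 4 (STO M0): stack=[empty] mem=[64,0,0,0]
After op 5 (push 16): stack=[16] mem=[64,0,0,0]
After op 6 (push 20): stack=[16,20] mem=[64,0,0,0]
After op 7 (STO M1): stack=[16] mem=[64,20,0,0]
After op 8 (RCL M1): stack=[16,20] mem=[64,20,0,0]
After op 9 (pop): stack=[16] mem=[64,20,0,0]
After op 10 (push 12): stack=[16,12] mem=[64,20,0,0]
After op 11 (pop): stack=[16] mem=[64,20,0,0]

Answer: [16]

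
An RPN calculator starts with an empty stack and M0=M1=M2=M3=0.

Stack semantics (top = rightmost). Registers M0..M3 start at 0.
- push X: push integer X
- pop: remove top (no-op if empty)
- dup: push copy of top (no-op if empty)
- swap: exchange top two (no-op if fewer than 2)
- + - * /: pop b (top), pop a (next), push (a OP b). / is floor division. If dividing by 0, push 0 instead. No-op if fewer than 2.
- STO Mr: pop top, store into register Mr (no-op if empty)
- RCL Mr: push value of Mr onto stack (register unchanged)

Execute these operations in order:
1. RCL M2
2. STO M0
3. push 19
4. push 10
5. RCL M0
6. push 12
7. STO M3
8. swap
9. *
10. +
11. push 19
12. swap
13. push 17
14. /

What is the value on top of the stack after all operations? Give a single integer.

Answer: 1

Derivation:
After op 1 (RCL M2): stack=[0] mem=[0,0,0,0]
After op 2 (STO M0): stack=[empty] mem=[0,0,0,0]
After op 3 (push 19): stack=[19] mem=[0,0,0,0]
After op 4 (push 10): stack=[19,10] mem=[0,0,0,0]
After op 5 (RCL M0): stack=[19,10,0] mem=[0,0,0,0]
After op 6 (push 12): stack=[19,10,0,12] mem=[0,0,0,0]
After op 7 (STO M3): stack=[19,10,0] mem=[0,0,0,12]
After op 8 (swap): stack=[19,0,10] mem=[0,0,0,12]
After op 9 (*): stack=[19,0] mem=[0,0,0,12]
After op 10 (+): stack=[19] mem=[0,0,0,12]
After op 11 (push 19): stack=[19,19] mem=[0,0,0,12]
After op 12 (swap): stack=[19,19] mem=[0,0,0,12]
After op 13 (push 17): stack=[19,19,17] mem=[0,0,0,12]
After op 14 (/): stack=[19,1] mem=[0,0,0,12]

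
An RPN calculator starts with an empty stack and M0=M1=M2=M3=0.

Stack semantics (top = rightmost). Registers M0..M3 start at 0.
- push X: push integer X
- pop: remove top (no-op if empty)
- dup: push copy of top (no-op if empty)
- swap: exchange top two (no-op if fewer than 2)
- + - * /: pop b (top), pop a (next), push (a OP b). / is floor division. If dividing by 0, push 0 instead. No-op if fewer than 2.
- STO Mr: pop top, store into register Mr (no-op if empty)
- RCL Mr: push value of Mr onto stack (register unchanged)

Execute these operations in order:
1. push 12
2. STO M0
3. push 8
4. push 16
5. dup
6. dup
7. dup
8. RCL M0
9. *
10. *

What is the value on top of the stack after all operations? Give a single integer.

After op 1 (push 12): stack=[12] mem=[0,0,0,0]
After op 2 (STO M0): stack=[empty] mem=[12,0,0,0]
After op 3 (push 8): stack=[8] mem=[12,0,0,0]
After op 4 (push 16): stack=[8,16] mem=[12,0,0,0]
After op 5 (dup): stack=[8,16,16] mem=[12,0,0,0]
After op 6 (dup): stack=[8,16,16,16] mem=[12,0,0,0]
After op 7 (dup): stack=[8,16,16,16,16] mem=[12,0,0,0]
After op 8 (RCL M0): stack=[8,16,16,16,16,12] mem=[12,0,0,0]
After op 9 (*): stack=[8,16,16,16,192] mem=[12,0,0,0]
After op 10 (*): stack=[8,16,16,3072] mem=[12,0,0,0]

Answer: 3072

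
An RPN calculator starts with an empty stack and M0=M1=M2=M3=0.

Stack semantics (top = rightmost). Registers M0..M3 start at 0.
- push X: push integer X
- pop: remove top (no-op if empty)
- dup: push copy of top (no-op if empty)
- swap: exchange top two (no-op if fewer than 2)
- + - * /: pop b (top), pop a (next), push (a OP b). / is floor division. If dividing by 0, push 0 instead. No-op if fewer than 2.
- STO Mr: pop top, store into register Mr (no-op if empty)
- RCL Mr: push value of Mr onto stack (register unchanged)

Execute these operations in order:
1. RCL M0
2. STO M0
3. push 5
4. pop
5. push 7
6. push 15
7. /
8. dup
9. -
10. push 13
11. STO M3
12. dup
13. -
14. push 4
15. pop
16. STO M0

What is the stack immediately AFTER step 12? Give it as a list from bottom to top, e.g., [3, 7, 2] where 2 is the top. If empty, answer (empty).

After op 1 (RCL M0): stack=[0] mem=[0,0,0,0]
After op 2 (STO M0): stack=[empty] mem=[0,0,0,0]
After op 3 (push 5): stack=[5] mem=[0,0,0,0]
After op 4 (pop): stack=[empty] mem=[0,0,0,0]
After op 5 (push 7): stack=[7] mem=[0,0,0,0]
After op 6 (push 15): stack=[7,15] mem=[0,0,0,0]
After op 7 (/): stack=[0] mem=[0,0,0,0]
After op 8 (dup): stack=[0,0] mem=[0,0,0,0]
After op 9 (-): stack=[0] mem=[0,0,0,0]
After op 10 (push 13): stack=[0,13] mem=[0,0,0,0]
After op 11 (STO M3): stack=[0] mem=[0,0,0,13]
After op 12 (dup): stack=[0,0] mem=[0,0,0,13]

[0, 0]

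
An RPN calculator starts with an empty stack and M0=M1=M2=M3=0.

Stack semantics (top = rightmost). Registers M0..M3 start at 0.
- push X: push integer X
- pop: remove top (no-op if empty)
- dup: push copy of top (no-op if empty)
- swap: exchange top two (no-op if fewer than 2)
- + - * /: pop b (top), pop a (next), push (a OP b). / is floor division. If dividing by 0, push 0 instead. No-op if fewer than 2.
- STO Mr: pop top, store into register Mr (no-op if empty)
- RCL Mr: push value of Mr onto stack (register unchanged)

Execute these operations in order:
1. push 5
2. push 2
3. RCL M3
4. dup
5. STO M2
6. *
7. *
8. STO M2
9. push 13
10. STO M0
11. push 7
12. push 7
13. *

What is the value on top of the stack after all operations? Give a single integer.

After op 1 (push 5): stack=[5] mem=[0,0,0,0]
After op 2 (push 2): stack=[5,2] mem=[0,0,0,0]
After op 3 (RCL M3): stack=[5,2,0] mem=[0,0,0,0]
After op 4 (dup): stack=[5,2,0,0] mem=[0,0,0,0]
After op 5 (STO M2): stack=[5,2,0] mem=[0,0,0,0]
After op 6 (*): stack=[5,0] mem=[0,0,0,0]
After op 7 (*): stack=[0] mem=[0,0,0,0]
After op 8 (STO M2): stack=[empty] mem=[0,0,0,0]
After op 9 (push 13): stack=[13] mem=[0,0,0,0]
After op 10 (STO M0): stack=[empty] mem=[13,0,0,0]
After op 11 (push 7): stack=[7] mem=[13,0,0,0]
After op 12 (push 7): stack=[7,7] mem=[13,0,0,0]
After op 13 (*): stack=[49] mem=[13,0,0,0]

Answer: 49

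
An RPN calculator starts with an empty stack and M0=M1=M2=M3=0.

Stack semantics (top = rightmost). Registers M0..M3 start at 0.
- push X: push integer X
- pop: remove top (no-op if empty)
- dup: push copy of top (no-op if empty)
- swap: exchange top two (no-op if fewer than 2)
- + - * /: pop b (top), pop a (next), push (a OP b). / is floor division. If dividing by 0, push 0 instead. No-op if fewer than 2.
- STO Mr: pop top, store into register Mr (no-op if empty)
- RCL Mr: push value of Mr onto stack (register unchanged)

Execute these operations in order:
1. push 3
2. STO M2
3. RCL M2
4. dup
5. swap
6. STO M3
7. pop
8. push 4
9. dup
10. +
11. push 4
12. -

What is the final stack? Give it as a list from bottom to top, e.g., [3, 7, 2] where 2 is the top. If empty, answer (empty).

After op 1 (push 3): stack=[3] mem=[0,0,0,0]
After op 2 (STO M2): stack=[empty] mem=[0,0,3,0]
After op 3 (RCL M2): stack=[3] mem=[0,0,3,0]
After op 4 (dup): stack=[3,3] mem=[0,0,3,0]
After op 5 (swap): stack=[3,3] mem=[0,0,3,0]
After op 6 (STO M3): stack=[3] mem=[0,0,3,3]
After op 7 (pop): stack=[empty] mem=[0,0,3,3]
After op 8 (push 4): stack=[4] mem=[0,0,3,3]
After op 9 (dup): stack=[4,4] mem=[0,0,3,3]
After op 10 (+): stack=[8] mem=[0,0,3,3]
After op 11 (push 4): stack=[8,4] mem=[0,0,3,3]
After op 12 (-): stack=[4] mem=[0,0,3,3]

Answer: [4]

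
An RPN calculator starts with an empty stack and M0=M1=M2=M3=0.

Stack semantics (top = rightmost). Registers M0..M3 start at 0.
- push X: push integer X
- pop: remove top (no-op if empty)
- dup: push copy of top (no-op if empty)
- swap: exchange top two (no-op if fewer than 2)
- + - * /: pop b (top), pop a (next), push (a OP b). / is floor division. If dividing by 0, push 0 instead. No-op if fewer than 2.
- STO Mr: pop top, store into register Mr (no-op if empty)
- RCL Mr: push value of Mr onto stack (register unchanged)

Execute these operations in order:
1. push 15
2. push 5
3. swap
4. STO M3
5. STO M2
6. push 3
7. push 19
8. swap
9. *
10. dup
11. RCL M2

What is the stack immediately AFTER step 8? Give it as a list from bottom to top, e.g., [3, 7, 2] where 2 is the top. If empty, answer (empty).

After op 1 (push 15): stack=[15] mem=[0,0,0,0]
After op 2 (push 5): stack=[15,5] mem=[0,0,0,0]
After op 3 (swap): stack=[5,15] mem=[0,0,0,0]
After op 4 (STO M3): stack=[5] mem=[0,0,0,15]
After op 5 (STO M2): stack=[empty] mem=[0,0,5,15]
After op 6 (push 3): stack=[3] mem=[0,0,5,15]
After op 7 (push 19): stack=[3,19] mem=[0,0,5,15]
After op 8 (swap): stack=[19,3] mem=[0,0,5,15]

[19, 3]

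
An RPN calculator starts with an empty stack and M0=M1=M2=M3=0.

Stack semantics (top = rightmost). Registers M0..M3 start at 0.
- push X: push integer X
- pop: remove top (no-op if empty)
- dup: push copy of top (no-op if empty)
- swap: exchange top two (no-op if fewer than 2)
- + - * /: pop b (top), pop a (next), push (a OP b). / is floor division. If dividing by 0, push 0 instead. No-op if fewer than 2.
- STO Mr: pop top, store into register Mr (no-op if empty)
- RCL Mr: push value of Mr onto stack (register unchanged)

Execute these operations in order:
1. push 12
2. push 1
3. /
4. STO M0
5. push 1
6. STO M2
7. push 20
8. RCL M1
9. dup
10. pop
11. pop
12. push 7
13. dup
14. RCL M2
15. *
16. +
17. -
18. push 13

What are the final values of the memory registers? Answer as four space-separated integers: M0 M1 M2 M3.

Answer: 12 0 1 0

Derivation:
After op 1 (push 12): stack=[12] mem=[0,0,0,0]
After op 2 (push 1): stack=[12,1] mem=[0,0,0,0]
After op 3 (/): stack=[12] mem=[0,0,0,0]
After op 4 (STO M0): stack=[empty] mem=[12,0,0,0]
After op 5 (push 1): stack=[1] mem=[12,0,0,0]
After op 6 (STO M2): stack=[empty] mem=[12,0,1,0]
After op 7 (push 20): stack=[20] mem=[12,0,1,0]
After op 8 (RCL M1): stack=[20,0] mem=[12,0,1,0]
After op 9 (dup): stack=[20,0,0] mem=[12,0,1,0]
After op 10 (pop): stack=[20,0] mem=[12,0,1,0]
After op 11 (pop): stack=[20] mem=[12,0,1,0]
After op 12 (push 7): stack=[20,7] mem=[12,0,1,0]
After op 13 (dup): stack=[20,7,7] mem=[12,0,1,0]
After op 14 (RCL M2): stack=[20,7,7,1] mem=[12,0,1,0]
After op 15 (*): stack=[20,7,7] mem=[12,0,1,0]
After op 16 (+): stack=[20,14] mem=[12,0,1,0]
After op 17 (-): stack=[6] mem=[12,0,1,0]
After op 18 (push 13): stack=[6,13] mem=[12,0,1,0]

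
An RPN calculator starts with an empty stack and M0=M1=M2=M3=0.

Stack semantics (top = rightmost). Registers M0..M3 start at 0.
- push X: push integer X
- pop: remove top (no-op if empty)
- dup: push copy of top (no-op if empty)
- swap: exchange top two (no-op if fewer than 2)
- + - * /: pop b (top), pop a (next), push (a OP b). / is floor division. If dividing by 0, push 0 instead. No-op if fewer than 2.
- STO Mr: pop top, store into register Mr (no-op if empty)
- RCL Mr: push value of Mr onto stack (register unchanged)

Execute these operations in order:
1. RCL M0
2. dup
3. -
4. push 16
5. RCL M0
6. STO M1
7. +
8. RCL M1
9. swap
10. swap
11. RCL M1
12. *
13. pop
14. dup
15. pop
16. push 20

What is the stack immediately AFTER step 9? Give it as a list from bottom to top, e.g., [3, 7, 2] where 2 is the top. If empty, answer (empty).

After op 1 (RCL M0): stack=[0] mem=[0,0,0,0]
After op 2 (dup): stack=[0,0] mem=[0,0,0,0]
After op 3 (-): stack=[0] mem=[0,0,0,0]
After op 4 (push 16): stack=[0,16] mem=[0,0,0,0]
After op 5 (RCL M0): stack=[0,16,0] mem=[0,0,0,0]
After op 6 (STO M1): stack=[0,16] mem=[0,0,0,0]
After op 7 (+): stack=[16] mem=[0,0,0,0]
After op 8 (RCL M1): stack=[16,0] mem=[0,0,0,0]
After op 9 (swap): stack=[0,16] mem=[0,0,0,0]

[0, 16]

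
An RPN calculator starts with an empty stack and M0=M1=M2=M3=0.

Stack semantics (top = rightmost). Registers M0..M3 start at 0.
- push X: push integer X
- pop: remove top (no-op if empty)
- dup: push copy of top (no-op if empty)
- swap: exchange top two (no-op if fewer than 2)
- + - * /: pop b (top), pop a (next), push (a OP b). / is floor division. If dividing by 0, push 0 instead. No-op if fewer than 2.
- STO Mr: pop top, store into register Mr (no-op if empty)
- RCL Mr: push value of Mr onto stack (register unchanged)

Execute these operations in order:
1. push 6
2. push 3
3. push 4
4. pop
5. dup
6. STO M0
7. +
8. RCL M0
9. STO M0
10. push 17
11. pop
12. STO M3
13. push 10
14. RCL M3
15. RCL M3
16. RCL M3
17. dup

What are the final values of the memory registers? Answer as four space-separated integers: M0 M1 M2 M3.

Answer: 3 0 0 9

Derivation:
After op 1 (push 6): stack=[6] mem=[0,0,0,0]
After op 2 (push 3): stack=[6,3] mem=[0,0,0,0]
After op 3 (push 4): stack=[6,3,4] mem=[0,0,0,0]
After op 4 (pop): stack=[6,3] mem=[0,0,0,0]
After op 5 (dup): stack=[6,3,3] mem=[0,0,0,0]
After op 6 (STO M0): stack=[6,3] mem=[3,0,0,0]
After op 7 (+): stack=[9] mem=[3,0,0,0]
After op 8 (RCL M0): stack=[9,3] mem=[3,0,0,0]
After op 9 (STO M0): stack=[9] mem=[3,0,0,0]
After op 10 (push 17): stack=[9,17] mem=[3,0,0,0]
After op 11 (pop): stack=[9] mem=[3,0,0,0]
After op 12 (STO M3): stack=[empty] mem=[3,0,0,9]
After op 13 (push 10): stack=[10] mem=[3,0,0,9]
After op 14 (RCL M3): stack=[10,9] mem=[3,0,0,9]
After op 15 (RCL M3): stack=[10,9,9] mem=[3,0,0,9]
After op 16 (RCL M3): stack=[10,9,9,9] mem=[3,0,0,9]
After op 17 (dup): stack=[10,9,9,9,9] mem=[3,0,0,9]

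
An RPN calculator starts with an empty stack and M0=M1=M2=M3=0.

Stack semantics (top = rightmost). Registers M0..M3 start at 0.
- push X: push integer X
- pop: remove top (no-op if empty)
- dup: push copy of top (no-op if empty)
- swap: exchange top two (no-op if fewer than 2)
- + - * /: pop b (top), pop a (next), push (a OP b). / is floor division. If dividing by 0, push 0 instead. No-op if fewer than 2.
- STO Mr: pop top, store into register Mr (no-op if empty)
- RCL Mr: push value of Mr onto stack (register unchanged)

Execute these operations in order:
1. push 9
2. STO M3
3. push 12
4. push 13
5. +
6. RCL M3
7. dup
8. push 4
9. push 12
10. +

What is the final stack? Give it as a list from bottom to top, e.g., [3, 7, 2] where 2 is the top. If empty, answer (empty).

Answer: [25, 9, 9, 16]

Derivation:
After op 1 (push 9): stack=[9] mem=[0,0,0,0]
After op 2 (STO M3): stack=[empty] mem=[0,0,0,9]
After op 3 (push 12): stack=[12] mem=[0,0,0,9]
After op 4 (push 13): stack=[12,13] mem=[0,0,0,9]
After op 5 (+): stack=[25] mem=[0,0,0,9]
After op 6 (RCL M3): stack=[25,9] mem=[0,0,0,9]
After op 7 (dup): stack=[25,9,9] mem=[0,0,0,9]
After op 8 (push 4): stack=[25,9,9,4] mem=[0,0,0,9]
After op 9 (push 12): stack=[25,9,9,4,12] mem=[0,0,0,9]
After op 10 (+): stack=[25,9,9,16] mem=[0,0,0,9]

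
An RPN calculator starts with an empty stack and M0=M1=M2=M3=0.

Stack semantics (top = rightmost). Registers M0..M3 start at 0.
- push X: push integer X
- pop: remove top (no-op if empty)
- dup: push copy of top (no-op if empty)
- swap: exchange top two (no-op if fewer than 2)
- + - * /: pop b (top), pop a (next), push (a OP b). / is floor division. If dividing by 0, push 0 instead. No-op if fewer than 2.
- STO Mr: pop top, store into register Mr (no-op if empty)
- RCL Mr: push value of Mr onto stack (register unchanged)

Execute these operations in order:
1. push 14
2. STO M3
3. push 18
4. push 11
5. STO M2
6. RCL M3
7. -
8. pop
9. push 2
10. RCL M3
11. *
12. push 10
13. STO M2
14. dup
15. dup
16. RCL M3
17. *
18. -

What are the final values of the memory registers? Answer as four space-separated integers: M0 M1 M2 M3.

After op 1 (push 14): stack=[14] mem=[0,0,0,0]
After op 2 (STO M3): stack=[empty] mem=[0,0,0,14]
After op 3 (push 18): stack=[18] mem=[0,0,0,14]
After op 4 (push 11): stack=[18,11] mem=[0,0,0,14]
After op 5 (STO M2): stack=[18] mem=[0,0,11,14]
After op 6 (RCL M3): stack=[18,14] mem=[0,0,11,14]
After op 7 (-): stack=[4] mem=[0,0,11,14]
After op 8 (pop): stack=[empty] mem=[0,0,11,14]
After op 9 (push 2): stack=[2] mem=[0,0,11,14]
After op 10 (RCL M3): stack=[2,14] mem=[0,0,11,14]
After op 11 (*): stack=[28] mem=[0,0,11,14]
After op 12 (push 10): stack=[28,10] mem=[0,0,11,14]
After op 13 (STO M2): stack=[28] mem=[0,0,10,14]
After op 14 (dup): stack=[28,28] mem=[0,0,10,14]
After op 15 (dup): stack=[28,28,28] mem=[0,0,10,14]
After op 16 (RCL M3): stack=[28,28,28,14] mem=[0,0,10,14]
After op 17 (*): stack=[28,28,392] mem=[0,0,10,14]
After op 18 (-): stack=[28,-364] mem=[0,0,10,14]

Answer: 0 0 10 14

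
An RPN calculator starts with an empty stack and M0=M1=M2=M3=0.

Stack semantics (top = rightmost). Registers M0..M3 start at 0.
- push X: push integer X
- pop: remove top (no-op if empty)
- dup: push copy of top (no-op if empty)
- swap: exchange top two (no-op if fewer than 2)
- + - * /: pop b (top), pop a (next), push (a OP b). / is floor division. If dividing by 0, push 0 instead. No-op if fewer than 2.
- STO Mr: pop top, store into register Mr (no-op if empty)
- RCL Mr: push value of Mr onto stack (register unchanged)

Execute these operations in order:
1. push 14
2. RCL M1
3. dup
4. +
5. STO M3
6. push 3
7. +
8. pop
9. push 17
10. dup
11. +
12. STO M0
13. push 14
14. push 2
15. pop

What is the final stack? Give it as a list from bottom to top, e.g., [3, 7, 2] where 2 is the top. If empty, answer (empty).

After op 1 (push 14): stack=[14] mem=[0,0,0,0]
After op 2 (RCL M1): stack=[14,0] mem=[0,0,0,0]
After op 3 (dup): stack=[14,0,0] mem=[0,0,0,0]
After op 4 (+): stack=[14,0] mem=[0,0,0,0]
After op 5 (STO M3): stack=[14] mem=[0,0,0,0]
After op 6 (push 3): stack=[14,3] mem=[0,0,0,0]
After op 7 (+): stack=[17] mem=[0,0,0,0]
After op 8 (pop): stack=[empty] mem=[0,0,0,0]
After op 9 (push 17): stack=[17] mem=[0,0,0,0]
After op 10 (dup): stack=[17,17] mem=[0,0,0,0]
After op 11 (+): stack=[34] mem=[0,0,0,0]
After op 12 (STO M0): stack=[empty] mem=[34,0,0,0]
After op 13 (push 14): stack=[14] mem=[34,0,0,0]
After op 14 (push 2): stack=[14,2] mem=[34,0,0,0]
After op 15 (pop): stack=[14] mem=[34,0,0,0]

Answer: [14]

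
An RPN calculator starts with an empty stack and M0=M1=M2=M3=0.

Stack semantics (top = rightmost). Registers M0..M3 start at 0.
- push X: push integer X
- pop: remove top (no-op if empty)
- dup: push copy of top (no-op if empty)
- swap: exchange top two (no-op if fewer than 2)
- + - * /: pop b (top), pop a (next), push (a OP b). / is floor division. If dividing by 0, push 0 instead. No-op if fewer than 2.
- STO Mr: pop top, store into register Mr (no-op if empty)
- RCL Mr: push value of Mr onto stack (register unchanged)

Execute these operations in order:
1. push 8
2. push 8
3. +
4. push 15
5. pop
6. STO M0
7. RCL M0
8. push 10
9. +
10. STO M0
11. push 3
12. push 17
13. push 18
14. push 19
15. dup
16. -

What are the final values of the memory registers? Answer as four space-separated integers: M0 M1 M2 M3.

Answer: 26 0 0 0

Derivation:
After op 1 (push 8): stack=[8] mem=[0,0,0,0]
After op 2 (push 8): stack=[8,8] mem=[0,0,0,0]
After op 3 (+): stack=[16] mem=[0,0,0,0]
After op 4 (push 15): stack=[16,15] mem=[0,0,0,0]
After op 5 (pop): stack=[16] mem=[0,0,0,0]
After op 6 (STO M0): stack=[empty] mem=[16,0,0,0]
After op 7 (RCL M0): stack=[16] mem=[16,0,0,0]
After op 8 (push 10): stack=[16,10] mem=[16,0,0,0]
After op 9 (+): stack=[26] mem=[16,0,0,0]
After op 10 (STO M0): stack=[empty] mem=[26,0,0,0]
After op 11 (push 3): stack=[3] mem=[26,0,0,0]
After op 12 (push 17): stack=[3,17] mem=[26,0,0,0]
After op 13 (push 18): stack=[3,17,18] mem=[26,0,0,0]
After op 14 (push 19): stack=[3,17,18,19] mem=[26,0,0,0]
After op 15 (dup): stack=[3,17,18,19,19] mem=[26,0,0,0]
After op 16 (-): stack=[3,17,18,0] mem=[26,0,0,0]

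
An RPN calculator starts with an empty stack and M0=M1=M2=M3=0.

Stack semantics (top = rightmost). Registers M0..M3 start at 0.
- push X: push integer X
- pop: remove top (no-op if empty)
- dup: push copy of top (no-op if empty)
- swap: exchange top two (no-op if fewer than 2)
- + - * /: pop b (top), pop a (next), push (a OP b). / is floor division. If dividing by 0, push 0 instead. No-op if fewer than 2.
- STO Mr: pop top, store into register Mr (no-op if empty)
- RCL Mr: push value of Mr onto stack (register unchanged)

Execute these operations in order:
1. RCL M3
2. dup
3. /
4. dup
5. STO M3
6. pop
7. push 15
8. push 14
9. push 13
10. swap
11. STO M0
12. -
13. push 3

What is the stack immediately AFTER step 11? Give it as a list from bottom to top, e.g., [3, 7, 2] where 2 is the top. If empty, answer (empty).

After op 1 (RCL M3): stack=[0] mem=[0,0,0,0]
After op 2 (dup): stack=[0,0] mem=[0,0,0,0]
After op 3 (/): stack=[0] mem=[0,0,0,0]
After op 4 (dup): stack=[0,0] mem=[0,0,0,0]
After op 5 (STO M3): stack=[0] mem=[0,0,0,0]
After op 6 (pop): stack=[empty] mem=[0,0,0,0]
After op 7 (push 15): stack=[15] mem=[0,0,0,0]
After op 8 (push 14): stack=[15,14] mem=[0,0,0,0]
After op 9 (push 13): stack=[15,14,13] mem=[0,0,0,0]
After op 10 (swap): stack=[15,13,14] mem=[0,0,0,0]
After op 11 (STO M0): stack=[15,13] mem=[14,0,0,0]

[15, 13]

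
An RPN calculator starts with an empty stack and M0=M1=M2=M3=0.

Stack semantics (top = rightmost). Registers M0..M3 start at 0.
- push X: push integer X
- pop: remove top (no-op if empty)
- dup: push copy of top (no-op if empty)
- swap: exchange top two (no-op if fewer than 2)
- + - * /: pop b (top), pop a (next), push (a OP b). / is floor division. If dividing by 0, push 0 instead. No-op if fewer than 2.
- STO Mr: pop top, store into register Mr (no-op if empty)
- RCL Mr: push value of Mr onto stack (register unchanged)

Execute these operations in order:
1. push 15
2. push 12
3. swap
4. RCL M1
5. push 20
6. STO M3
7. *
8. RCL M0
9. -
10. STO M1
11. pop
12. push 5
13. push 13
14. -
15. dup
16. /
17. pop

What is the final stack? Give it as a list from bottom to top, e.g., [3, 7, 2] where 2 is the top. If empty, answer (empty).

Answer: (empty)

Derivation:
After op 1 (push 15): stack=[15] mem=[0,0,0,0]
After op 2 (push 12): stack=[15,12] mem=[0,0,0,0]
After op 3 (swap): stack=[12,15] mem=[0,0,0,0]
After op 4 (RCL M1): stack=[12,15,0] mem=[0,0,0,0]
After op 5 (push 20): stack=[12,15,0,20] mem=[0,0,0,0]
After op 6 (STO M3): stack=[12,15,0] mem=[0,0,0,20]
After op 7 (*): stack=[12,0] mem=[0,0,0,20]
After op 8 (RCL M0): stack=[12,0,0] mem=[0,0,0,20]
After op 9 (-): stack=[12,0] mem=[0,0,0,20]
After op 10 (STO M1): stack=[12] mem=[0,0,0,20]
After op 11 (pop): stack=[empty] mem=[0,0,0,20]
After op 12 (push 5): stack=[5] mem=[0,0,0,20]
After op 13 (push 13): stack=[5,13] mem=[0,0,0,20]
After op 14 (-): stack=[-8] mem=[0,0,0,20]
After op 15 (dup): stack=[-8,-8] mem=[0,0,0,20]
After op 16 (/): stack=[1] mem=[0,0,0,20]
After op 17 (pop): stack=[empty] mem=[0,0,0,20]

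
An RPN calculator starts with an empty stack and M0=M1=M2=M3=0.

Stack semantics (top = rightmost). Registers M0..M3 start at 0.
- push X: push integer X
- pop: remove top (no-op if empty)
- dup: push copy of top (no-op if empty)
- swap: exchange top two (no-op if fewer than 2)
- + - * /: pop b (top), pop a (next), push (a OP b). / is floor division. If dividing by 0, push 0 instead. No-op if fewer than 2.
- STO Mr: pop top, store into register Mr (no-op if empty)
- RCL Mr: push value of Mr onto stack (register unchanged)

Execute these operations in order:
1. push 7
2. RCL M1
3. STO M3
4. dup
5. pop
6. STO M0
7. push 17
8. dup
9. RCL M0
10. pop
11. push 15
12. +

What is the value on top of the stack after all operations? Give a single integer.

After op 1 (push 7): stack=[7] mem=[0,0,0,0]
After op 2 (RCL M1): stack=[7,0] mem=[0,0,0,0]
After op 3 (STO M3): stack=[7] mem=[0,0,0,0]
After op 4 (dup): stack=[7,7] mem=[0,0,0,0]
After op 5 (pop): stack=[7] mem=[0,0,0,0]
After op 6 (STO M0): stack=[empty] mem=[7,0,0,0]
After op 7 (push 17): stack=[17] mem=[7,0,0,0]
After op 8 (dup): stack=[17,17] mem=[7,0,0,0]
After op 9 (RCL M0): stack=[17,17,7] mem=[7,0,0,0]
After op 10 (pop): stack=[17,17] mem=[7,0,0,0]
After op 11 (push 15): stack=[17,17,15] mem=[7,0,0,0]
After op 12 (+): stack=[17,32] mem=[7,0,0,0]

Answer: 32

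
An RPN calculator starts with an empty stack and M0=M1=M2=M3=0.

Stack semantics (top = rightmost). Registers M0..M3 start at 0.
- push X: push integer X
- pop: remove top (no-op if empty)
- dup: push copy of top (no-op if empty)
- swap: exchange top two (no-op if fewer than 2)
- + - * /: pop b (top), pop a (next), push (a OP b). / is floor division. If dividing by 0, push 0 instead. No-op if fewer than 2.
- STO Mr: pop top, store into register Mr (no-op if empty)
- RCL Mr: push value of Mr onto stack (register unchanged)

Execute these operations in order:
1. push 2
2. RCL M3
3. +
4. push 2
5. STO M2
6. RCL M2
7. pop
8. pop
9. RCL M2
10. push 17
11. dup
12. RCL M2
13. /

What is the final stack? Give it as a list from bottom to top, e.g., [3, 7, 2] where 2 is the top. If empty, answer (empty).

After op 1 (push 2): stack=[2] mem=[0,0,0,0]
After op 2 (RCL M3): stack=[2,0] mem=[0,0,0,0]
After op 3 (+): stack=[2] mem=[0,0,0,0]
After op 4 (push 2): stack=[2,2] mem=[0,0,0,0]
After op 5 (STO M2): stack=[2] mem=[0,0,2,0]
After op 6 (RCL M2): stack=[2,2] mem=[0,0,2,0]
After op 7 (pop): stack=[2] mem=[0,0,2,0]
After op 8 (pop): stack=[empty] mem=[0,0,2,0]
After op 9 (RCL M2): stack=[2] mem=[0,0,2,0]
After op 10 (push 17): stack=[2,17] mem=[0,0,2,0]
After op 11 (dup): stack=[2,17,17] mem=[0,0,2,0]
After op 12 (RCL M2): stack=[2,17,17,2] mem=[0,0,2,0]
After op 13 (/): stack=[2,17,8] mem=[0,0,2,0]

Answer: [2, 17, 8]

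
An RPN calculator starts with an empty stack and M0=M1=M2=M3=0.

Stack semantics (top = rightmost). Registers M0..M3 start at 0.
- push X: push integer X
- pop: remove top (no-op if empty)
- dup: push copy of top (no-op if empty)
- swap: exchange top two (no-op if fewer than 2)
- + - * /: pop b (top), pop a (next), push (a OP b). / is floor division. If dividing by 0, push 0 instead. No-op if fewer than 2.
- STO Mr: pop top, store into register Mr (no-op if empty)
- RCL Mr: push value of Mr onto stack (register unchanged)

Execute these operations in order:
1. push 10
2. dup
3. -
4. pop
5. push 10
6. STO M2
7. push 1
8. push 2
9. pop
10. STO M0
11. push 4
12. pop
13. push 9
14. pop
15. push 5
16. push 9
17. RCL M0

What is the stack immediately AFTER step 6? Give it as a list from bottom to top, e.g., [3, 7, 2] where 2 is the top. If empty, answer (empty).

After op 1 (push 10): stack=[10] mem=[0,0,0,0]
After op 2 (dup): stack=[10,10] mem=[0,0,0,0]
After op 3 (-): stack=[0] mem=[0,0,0,0]
After op 4 (pop): stack=[empty] mem=[0,0,0,0]
After op 5 (push 10): stack=[10] mem=[0,0,0,0]
After op 6 (STO M2): stack=[empty] mem=[0,0,10,0]

(empty)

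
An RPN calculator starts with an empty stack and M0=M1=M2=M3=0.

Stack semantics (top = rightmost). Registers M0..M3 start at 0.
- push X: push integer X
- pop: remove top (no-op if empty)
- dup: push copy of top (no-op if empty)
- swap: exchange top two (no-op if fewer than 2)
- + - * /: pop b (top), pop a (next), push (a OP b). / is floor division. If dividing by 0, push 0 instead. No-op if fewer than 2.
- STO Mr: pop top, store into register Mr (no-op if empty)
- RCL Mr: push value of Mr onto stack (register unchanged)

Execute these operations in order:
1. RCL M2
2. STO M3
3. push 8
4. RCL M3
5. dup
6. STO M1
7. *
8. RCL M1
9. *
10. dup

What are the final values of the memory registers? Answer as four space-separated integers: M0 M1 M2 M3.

After op 1 (RCL M2): stack=[0] mem=[0,0,0,0]
After op 2 (STO M3): stack=[empty] mem=[0,0,0,0]
After op 3 (push 8): stack=[8] mem=[0,0,0,0]
After op 4 (RCL M3): stack=[8,0] mem=[0,0,0,0]
After op 5 (dup): stack=[8,0,0] mem=[0,0,0,0]
After op 6 (STO M1): stack=[8,0] mem=[0,0,0,0]
After op 7 (*): stack=[0] mem=[0,0,0,0]
After op 8 (RCL M1): stack=[0,0] mem=[0,0,0,0]
After op 9 (*): stack=[0] mem=[0,0,0,0]
After op 10 (dup): stack=[0,0] mem=[0,0,0,0]

Answer: 0 0 0 0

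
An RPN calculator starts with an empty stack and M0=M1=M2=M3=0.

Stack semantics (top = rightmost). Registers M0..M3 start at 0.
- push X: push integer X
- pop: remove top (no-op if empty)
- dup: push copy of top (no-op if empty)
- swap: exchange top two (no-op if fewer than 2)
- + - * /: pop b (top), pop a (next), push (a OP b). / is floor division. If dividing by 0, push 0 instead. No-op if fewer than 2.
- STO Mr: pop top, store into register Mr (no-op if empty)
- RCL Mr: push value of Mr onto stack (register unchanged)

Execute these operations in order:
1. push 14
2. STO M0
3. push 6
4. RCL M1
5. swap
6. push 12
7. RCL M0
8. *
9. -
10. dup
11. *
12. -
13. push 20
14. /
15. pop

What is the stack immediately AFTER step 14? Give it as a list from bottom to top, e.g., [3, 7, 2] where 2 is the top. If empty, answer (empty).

After op 1 (push 14): stack=[14] mem=[0,0,0,0]
After op 2 (STO M0): stack=[empty] mem=[14,0,0,0]
After op 3 (push 6): stack=[6] mem=[14,0,0,0]
After op 4 (RCL M1): stack=[6,0] mem=[14,0,0,0]
After op 5 (swap): stack=[0,6] mem=[14,0,0,0]
After op 6 (push 12): stack=[0,6,12] mem=[14,0,0,0]
After op 7 (RCL M0): stack=[0,6,12,14] mem=[14,0,0,0]
After op 8 (*): stack=[0,6,168] mem=[14,0,0,0]
After op 9 (-): stack=[0,-162] mem=[14,0,0,0]
After op 10 (dup): stack=[0,-162,-162] mem=[14,0,0,0]
After op 11 (*): stack=[0,26244] mem=[14,0,0,0]
After op 12 (-): stack=[-26244] mem=[14,0,0,0]
After op 13 (push 20): stack=[-26244,20] mem=[14,0,0,0]
After op 14 (/): stack=[-1313] mem=[14,0,0,0]

[-1313]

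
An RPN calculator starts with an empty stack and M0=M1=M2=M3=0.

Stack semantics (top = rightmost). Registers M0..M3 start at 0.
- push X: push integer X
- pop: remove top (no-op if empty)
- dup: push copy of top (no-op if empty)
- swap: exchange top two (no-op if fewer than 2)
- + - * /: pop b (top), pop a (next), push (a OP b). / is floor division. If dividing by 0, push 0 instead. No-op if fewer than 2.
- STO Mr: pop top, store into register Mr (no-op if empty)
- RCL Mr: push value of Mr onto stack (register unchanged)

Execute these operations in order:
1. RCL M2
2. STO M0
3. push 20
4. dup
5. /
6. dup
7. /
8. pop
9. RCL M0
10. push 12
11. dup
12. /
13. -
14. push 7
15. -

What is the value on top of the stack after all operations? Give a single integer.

Answer: -8

Derivation:
After op 1 (RCL M2): stack=[0] mem=[0,0,0,0]
After op 2 (STO M0): stack=[empty] mem=[0,0,0,0]
After op 3 (push 20): stack=[20] mem=[0,0,0,0]
After op 4 (dup): stack=[20,20] mem=[0,0,0,0]
After op 5 (/): stack=[1] mem=[0,0,0,0]
After op 6 (dup): stack=[1,1] mem=[0,0,0,0]
After op 7 (/): stack=[1] mem=[0,0,0,0]
After op 8 (pop): stack=[empty] mem=[0,0,0,0]
After op 9 (RCL M0): stack=[0] mem=[0,0,0,0]
After op 10 (push 12): stack=[0,12] mem=[0,0,0,0]
After op 11 (dup): stack=[0,12,12] mem=[0,0,0,0]
After op 12 (/): stack=[0,1] mem=[0,0,0,0]
After op 13 (-): stack=[-1] mem=[0,0,0,0]
After op 14 (push 7): stack=[-1,7] mem=[0,0,0,0]
After op 15 (-): stack=[-8] mem=[0,0,0,0]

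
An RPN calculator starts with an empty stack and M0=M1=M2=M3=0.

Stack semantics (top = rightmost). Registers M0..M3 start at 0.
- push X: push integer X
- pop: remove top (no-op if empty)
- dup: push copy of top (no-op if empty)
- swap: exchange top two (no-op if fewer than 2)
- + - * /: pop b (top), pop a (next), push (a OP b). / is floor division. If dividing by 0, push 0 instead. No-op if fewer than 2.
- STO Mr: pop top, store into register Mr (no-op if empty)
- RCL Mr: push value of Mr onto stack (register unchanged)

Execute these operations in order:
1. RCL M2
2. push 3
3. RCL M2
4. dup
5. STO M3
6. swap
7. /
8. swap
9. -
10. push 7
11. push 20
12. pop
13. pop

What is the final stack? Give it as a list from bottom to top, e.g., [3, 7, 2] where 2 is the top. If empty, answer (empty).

Answer: [0]

Derivation:
After op 1 (RCL M2): stack=[0] mem=[0,0,0,0]
After op 2 (push 3): stack=[0,3] mem=[0,0,0,0]
After op 3 (RCL M2): stack=[0,3,0] mem=[0,0,0,0]
After op 4 (dup): stack=[0,3,0,0] mem=[0,0,0,0]
After op 5 (STO M3): stack=[0,3,0] mem=[0,0,0,0]
After op 6 (swap): stack=[0,0,3] mem=[0,0,0,0]
After op 7 (/): stack=[0,0] mem=[0,0,0,0]
After op 8 (swap): stack=[0,0] mem=[0,0,0,0]
After op 9 (-): stack=[0] mem=[0,0,0,0]
After op 10 (push 7): stack=[0,7] mem=[0,0,0,0]
After op 11 (push 20): stack=[0,7,20] mem=[0,0,0,0]
After op 12 (pop): stack=[0,7] mem=[0,0,0,0]
After op 13 (pop): stack=[0] mem=[0,0,0,0]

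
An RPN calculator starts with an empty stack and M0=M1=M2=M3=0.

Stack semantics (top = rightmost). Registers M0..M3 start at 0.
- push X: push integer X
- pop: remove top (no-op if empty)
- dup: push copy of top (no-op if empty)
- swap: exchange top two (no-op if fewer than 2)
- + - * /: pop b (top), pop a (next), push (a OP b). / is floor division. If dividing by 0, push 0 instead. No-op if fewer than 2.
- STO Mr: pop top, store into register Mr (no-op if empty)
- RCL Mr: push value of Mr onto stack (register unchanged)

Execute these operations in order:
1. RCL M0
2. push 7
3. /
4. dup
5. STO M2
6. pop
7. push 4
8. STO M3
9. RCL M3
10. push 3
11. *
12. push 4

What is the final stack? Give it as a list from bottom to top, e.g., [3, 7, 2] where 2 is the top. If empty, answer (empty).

Answer: [12, 4]

Derivation:
After op 1 (RCL M0): stack=[0] mem=[0,0,0,0]
After op 2 (push 7): stack=[0,7] mem=[0,0,0,0]
After op 3 (/): stack=[0] mem=[0,0,0,0]
After op 4 (dup): stack=[0,0] mem=[0,0,0,0]
After op 5 (STO M2): stack=[0] mem=[0,0,0,0]
After op 6 (pop): stack=[empty] mem=[0,0,0,0]
After op 7 (push 4): stack=[4] mem=[0,0,0,0]
After op 8 (STO M3): stack=[empty] mem=[0,0,0,4]
After op 9 (RCL M3): stack=[4] mem=[0,0,0,4]
After op 10 (push 3): stack=[4,3] mem=[0,0,0,4]
After op 11 (*): stack=[12] mem=[0,0,0,4]
After op 12 (push 4): stack=[12,4] mem=[0,0,0,4]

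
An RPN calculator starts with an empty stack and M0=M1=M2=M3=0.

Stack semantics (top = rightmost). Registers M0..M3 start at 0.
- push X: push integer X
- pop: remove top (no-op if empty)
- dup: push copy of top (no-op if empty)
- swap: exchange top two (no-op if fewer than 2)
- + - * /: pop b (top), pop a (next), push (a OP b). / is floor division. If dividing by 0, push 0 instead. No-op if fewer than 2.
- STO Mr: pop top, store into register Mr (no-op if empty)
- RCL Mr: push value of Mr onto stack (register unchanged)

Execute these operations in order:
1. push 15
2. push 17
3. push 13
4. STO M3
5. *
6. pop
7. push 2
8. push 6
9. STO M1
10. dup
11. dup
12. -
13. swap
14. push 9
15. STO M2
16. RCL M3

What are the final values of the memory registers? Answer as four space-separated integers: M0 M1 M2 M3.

Answer: 0 6 9 13

Derivation:
After op 1 (push 15): stack=[15] mem=[0,0,0,0]
After op 2 (push 17): stack=[15,17] mem=[0,0,0,0]
After op 3 (push 13): stack=[15,17,13] mem=[0,0,0,0]
After op 4 (STO M3): stack=[15,17] mem=[0,0,0,13]
After op 5 (*): stack=[255] mem=[0,0,0,13]
After op 6 (pop): stack=[empty] mem=[0,0,0,13]
After op 7 (push 2): stack=[2] mem=[0,0,0,13]
After op 8 (push 6): stack=[2,6] mem=[0,0,0,13]
After op 9 (STO M1): stack=[2] mem=[0,6,0,13]
After op 10 (dup): stack=[2,2] mem=[0,6,0,13]
After op 11 (dup): stack=[2,2,2] mem=[0,6,0,13]
After op 12 (-): stack=[2,0] mem=[0,6,0,13]
After op 13 (swap): stack=[0,2] mem=[0,6,0,13]
After op 14 (push 9): stack=[0,2,9] mem=[0,6,0,13]
After op 15 (STO M2): stack=[0,2] mem=[0,6,9,13]
After op 16 (RCL M3): stack=[0,2,13] mem=[0,6,9,13]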